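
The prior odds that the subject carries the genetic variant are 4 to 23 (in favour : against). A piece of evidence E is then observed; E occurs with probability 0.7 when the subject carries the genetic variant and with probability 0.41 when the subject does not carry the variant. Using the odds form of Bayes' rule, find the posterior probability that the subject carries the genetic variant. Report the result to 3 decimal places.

Prior odds = 4/23 = 0.17391.
Likelihood ratio for E = 0.7/0.41 = 1.7073.
Posterior odds = prior odds × LR = 0.29692.
Posterior probability = odds/(1+odds) = 0.29692/1.2969 = 0.229.

Posterior probability ≈ 0.229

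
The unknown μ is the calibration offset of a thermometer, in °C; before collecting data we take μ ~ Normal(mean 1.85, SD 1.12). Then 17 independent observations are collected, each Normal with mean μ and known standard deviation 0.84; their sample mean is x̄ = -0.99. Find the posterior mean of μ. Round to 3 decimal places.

Prior precision 1/τ₀² = 1/1.12² = 0.797194; data precision n/σ² = 17/0.84² = 24.0930.
Posterior precision = 0.797194 + 24.0930 = 24.8902.
Posterior mean = (0.797194·1.85 + 24.0930·-0.99) / 24.8902 = -0.899.

Posterior mean ≈ -0.899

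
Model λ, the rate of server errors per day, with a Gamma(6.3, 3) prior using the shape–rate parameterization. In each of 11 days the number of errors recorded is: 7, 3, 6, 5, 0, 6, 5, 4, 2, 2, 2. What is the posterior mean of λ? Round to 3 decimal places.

Total count ∑xᵢ = 42 over n = 11 days.
Gamma is conjugate to the Poisson likelihood: posterior is Gamma(shape = 6.3+42 = 48.3, rate = 3+11 = 14).
Posterior mean = shape/rate = 48.3/14 = 3.450.

Posterior mean ≈ 3.450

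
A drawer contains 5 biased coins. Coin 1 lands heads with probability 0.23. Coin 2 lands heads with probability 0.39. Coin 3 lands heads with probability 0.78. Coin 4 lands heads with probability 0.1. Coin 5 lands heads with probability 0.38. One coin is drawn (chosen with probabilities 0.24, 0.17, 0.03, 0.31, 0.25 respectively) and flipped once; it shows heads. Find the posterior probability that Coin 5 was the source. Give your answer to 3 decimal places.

Tabulate prior·likelihood by source: [1] prior 0.24, lik 0.23, product 0.05520; [2] prior 0.17, lik 0.39, product 0.06630; [3] prior 0.03, lik 0.78, product 0.02340; [4] prior 0.31, lik 0.1, product 0.03100; [5] prior 0.25, lik 0.38, product 0.09500.
Normalizing constant = 0.27090; the posterior for Coin 5 is its product over the sum, 0.09500/0.27090 = 0.351.

Posterior probability ≈ 0.351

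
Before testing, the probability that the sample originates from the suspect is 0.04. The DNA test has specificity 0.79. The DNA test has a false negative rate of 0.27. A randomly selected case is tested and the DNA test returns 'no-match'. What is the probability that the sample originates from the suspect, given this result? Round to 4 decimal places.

Let H be the event that the sample originates from the suspect. P(H) = 0.04, so P(¬H) = 0.96. With E the 'no-match' result, P(E|H) = 0.27 and P(E|¬H) = 0.79.
P(E) = 0.27·0.04 + 0.79·0.96 = 0.010800 + 0.75840 = 0.76920.
By Bayes' theorem, P(H|E) = 0.010800 / 0.76920 = 0.0140.

P(H | E) ≈ 0.0140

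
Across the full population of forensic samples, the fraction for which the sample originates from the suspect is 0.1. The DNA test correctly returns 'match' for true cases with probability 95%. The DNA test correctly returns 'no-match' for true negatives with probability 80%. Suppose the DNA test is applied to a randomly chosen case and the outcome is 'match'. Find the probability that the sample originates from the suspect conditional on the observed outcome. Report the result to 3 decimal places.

P(H | E) ≈ 0.345

Let H be the event that the sample originates from the suspect. P(H) = 0.1, so P(¬H) = 0.9. With E the 'match' result, P(E|H) = 0.95 and P(E|¬H) = 0.2.
P(E) = 0.95·0.1 + 0.2·0.9 = 0.095000 + 0.18000 = 0.27500.
By Bayes' theorem, P(H|E) = 0.095000 / 0.27500 = 0.345.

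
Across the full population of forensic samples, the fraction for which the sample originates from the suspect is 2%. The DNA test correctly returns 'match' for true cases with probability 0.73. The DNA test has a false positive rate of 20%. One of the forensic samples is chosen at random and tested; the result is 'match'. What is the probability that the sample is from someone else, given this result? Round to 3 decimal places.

Let H be the event that the sample originates from the suspect. P(H) = 0.02, so P(¬H) = 0.98. With E the 'match' result, P(E|H) = 0.73 and P(E|¬H) = 0.2.
P(E) = 0.73·0.02 + 0.2·0.98 = 0.014600 + 0.19600 = 0.21060.
By Bayes' theorem, P(H|E) = 0.014600 / 0.21060 = 0.069. Hence P(¬H|E) = 1 − 0.069 = 0.931.

P(¬H | E) ≈ 0.931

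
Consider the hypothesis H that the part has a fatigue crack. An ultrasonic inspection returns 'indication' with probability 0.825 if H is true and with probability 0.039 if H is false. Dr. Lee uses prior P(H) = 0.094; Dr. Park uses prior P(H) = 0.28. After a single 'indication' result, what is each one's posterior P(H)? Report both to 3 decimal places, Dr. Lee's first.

P('+'|H) = 0.825, P('+'|¬H) = 0.039.
Dr. Lee: numerator 0.825·0.094 = 0.077550; evidence = 0.077550+0.039·0.906 = 0.11288; posterior = 0.687.
Dr. Park: numerator 0.825·0.28 = 0.23100; evidence = 0.23100+0.039·0.72 = 0.25908; posterior = 0.892.

Dr. Lee: 0.687; Dr. Park: 0.892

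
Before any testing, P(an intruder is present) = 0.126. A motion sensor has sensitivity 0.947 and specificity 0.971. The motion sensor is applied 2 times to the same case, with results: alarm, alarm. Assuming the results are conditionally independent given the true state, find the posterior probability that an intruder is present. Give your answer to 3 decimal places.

Posterior P(H) ≈ 0.994

With H the event that an intruder is present, the joint likelihood of the observed sequence is P(data|H) = 0.947·0.947 = 0.89681 and P(data|¬H) = 0.029·0.029 = 0.00084100.
Bayes: P(H|data) = 0.126·0.89681 / (0.126·0.89681 + 0.874·0.00084100) = 0.11300/0.11373 = 0.9935.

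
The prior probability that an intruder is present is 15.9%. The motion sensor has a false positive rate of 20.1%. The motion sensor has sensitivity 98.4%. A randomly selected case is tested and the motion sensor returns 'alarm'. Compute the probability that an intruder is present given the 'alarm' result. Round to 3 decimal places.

P(H | E) ≈ 0.481

Let H be the event that an intruder is present. P(H) = 0.159, so P(¬H) = 0.841. With E the 'alarm' result, P(E|H) = 0.984 and P(E|¬H) = 0.201.
P(E) = 0.984·0.159 + 0.201·0.841 = 0.15646 + 0.16904 = 0.32550.
By Bayes' theorem, P(H|E) = 0.15646 / 0.32550 = 0.481.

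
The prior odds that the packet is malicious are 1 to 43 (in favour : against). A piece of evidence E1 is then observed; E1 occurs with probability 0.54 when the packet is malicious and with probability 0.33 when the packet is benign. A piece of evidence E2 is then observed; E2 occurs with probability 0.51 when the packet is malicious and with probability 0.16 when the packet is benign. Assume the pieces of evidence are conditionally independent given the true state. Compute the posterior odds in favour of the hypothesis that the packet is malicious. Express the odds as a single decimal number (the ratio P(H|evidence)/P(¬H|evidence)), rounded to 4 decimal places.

Prior odds = 1/43 = 0.023256. In log-odds, ln(0.023256) = -3.7612.
Add log likelihood ratios: ln(1.6364) + ln(3.1875) = 1.6517.
Posterior log-odds = -2.1095, so posterior odds = exp(-2.1095) = 0.12130.

Posterior odds ≈ 0.1213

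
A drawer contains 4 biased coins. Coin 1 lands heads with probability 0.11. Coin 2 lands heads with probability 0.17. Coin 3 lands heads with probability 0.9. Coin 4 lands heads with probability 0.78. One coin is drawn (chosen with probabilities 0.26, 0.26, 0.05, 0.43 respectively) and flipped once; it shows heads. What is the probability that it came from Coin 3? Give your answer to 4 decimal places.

P(heads|C1) = 0.11; P(heads|C2) = 0.17; P(heads|C3) = 0.9; P(heads|C4) = 0.78.
Prior × likelihood for each source: 0.26·0.11=0.02860, 0.26·0.17=0.04420, 0.05·0.9=0.04500, 0.43·0.78=0.3354. Summing gives P(heads) = 0.45320.
P(Coin 3 | heads) = 0.04500 / 0.45320 = 0.0993.

Posterior probability ≈ 0.0993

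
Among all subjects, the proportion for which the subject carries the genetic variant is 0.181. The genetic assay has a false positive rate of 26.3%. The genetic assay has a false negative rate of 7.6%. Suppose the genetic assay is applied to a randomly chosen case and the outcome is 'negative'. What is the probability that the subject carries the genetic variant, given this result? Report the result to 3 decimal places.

P(H | E) ≈ 0.022

Let H be the event that the subject carries the genetic variant. P(H) = 0.181, so P(¬H) = 0.819. With E the 'negative' result, P(E|H) = 0.076 and P(E|¬H) = 0.737.
P(E) = 0.076·0.181 + 0.737·0.819 = 0.013756 + 0.60360 = 0.61736.
By Bayes' theorem, P(H|E) = 0.013756 / 0.61736 = 0.022.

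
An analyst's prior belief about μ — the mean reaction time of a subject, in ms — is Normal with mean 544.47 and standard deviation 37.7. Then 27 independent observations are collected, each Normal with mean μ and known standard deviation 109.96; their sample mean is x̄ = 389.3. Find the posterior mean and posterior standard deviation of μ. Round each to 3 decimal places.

Posterior mean ≈ 426.477; posterior SD ≈ 18.453

With known σ, the Normal prior is conjugate. Weight on the data is w = (n/σ²)/(n/σ² + 1/τ₀²) = 0.00223303/(0.00223303+0.00070359) = 0.76041.
Posterior mean = w·x̄ + (1−w)·μ₀ = 0.76041·389.3 + 0.23959·544.47 = 426.477. Posterior variance = 1/(0.00223303+0.00070359) = 340.528, so SD = 18.453.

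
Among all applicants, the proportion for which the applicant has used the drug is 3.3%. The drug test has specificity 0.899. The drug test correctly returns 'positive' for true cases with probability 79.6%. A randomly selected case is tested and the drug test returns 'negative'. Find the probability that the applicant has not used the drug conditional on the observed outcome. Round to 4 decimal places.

Let H be the event that the applicant has used the drug. P(H) = 0.033, so P(¬H) = 0.967. With E the 'negative' result, P(E|H) = 0.204 and P(E|¬H) = 0.899.
P(E) = 0.204·0.033 + 0.899·0.967 = 0.0067320 + 0.86933 = 0.87606.
By Bayes' theorem, P(H|E) = 0.0067320 / 0.87606 = 0.0077. Hence P(¬H|E) = 1 − 0.0077 = 0.9923.

P(¬H | E) ≈ 0.9923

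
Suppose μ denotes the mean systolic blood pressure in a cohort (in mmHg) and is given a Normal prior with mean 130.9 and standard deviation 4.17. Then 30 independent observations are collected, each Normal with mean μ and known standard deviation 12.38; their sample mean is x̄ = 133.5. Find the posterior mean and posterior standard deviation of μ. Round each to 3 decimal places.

Posterior mean ≈ 132.910; posterior SD ≈ 1.987

With known σ, the Normal prior is conjugate. Weight on the data is w = (n/σ²)/(n/σ² + 1/τ₀²) = 0.195740/(0.195740+0.0575080) = 0.77292.
Posterior mean = w·x̄ + (1−w)·μ₀ = 0.77292·133.5 + 0.22708·130.9 = 132.910. Posterior variance = 1/(0.195740+0.0575080) = 3.94870, so SD = 1.987.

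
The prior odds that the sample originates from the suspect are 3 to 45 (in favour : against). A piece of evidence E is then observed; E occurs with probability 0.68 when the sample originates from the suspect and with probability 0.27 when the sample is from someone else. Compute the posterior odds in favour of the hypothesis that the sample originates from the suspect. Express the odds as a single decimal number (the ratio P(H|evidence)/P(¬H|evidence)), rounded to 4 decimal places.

Posterior odds ≈ 0.1679

Prior odds = 3/45 = 0.066667. In log-odds, ln(0.066667) = -2.7081.
Add log likelihood ratio: ln(2.5185) = 0.92367.
Posterior log-odds = -1.7844, so posterior odds = exp(-1.7844) = 0.16790.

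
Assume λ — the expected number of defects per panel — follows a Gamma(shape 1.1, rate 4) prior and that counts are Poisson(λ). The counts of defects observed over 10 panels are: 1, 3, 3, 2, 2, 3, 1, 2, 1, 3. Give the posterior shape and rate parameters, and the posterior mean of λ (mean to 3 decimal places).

Total count ∑xᵢ = 21 over n = 10 panels.
Gamma is conjugate to the Poisson likelihood: posterior is Gamma(shape = 1.1+21 = 22.1, rate = 4+10 = 14).
Posterior mean = shape/rate = 22.1/14 = 1.579.

Posterior: Gamma(shape=22.1, rate=14); mean ≈ 1.579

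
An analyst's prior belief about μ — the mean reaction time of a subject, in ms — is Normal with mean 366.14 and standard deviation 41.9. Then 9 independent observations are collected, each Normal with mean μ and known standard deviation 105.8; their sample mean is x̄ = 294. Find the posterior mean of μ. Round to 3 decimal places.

With known σ, the Normal prior is conjugate. Weight on the data is w = (n/σ²)/(n/σ² + 1/τ₀²) = 0.00080403/(0.00080403+0.00056960) = 0.58533.
Posterior mean = w·x̄ + (1−w)·μ₀ = 0.58533·294 + 0.41467·366.14 = 323.914.

Posterior mean ≈ 323.914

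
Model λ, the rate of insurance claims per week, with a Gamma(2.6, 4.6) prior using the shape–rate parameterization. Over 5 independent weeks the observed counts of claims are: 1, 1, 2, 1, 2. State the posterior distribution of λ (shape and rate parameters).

Posterior: Gamma(shape=9.6, rate=9.6)

Total count ∑xᵢ = 7 over n = 5 weeks.
Gamma is conjugate to the Poisson likelihood: posterior is Gamma(shape = 2.6+7 = 9.6, rate = 4.6+5 = 9.6).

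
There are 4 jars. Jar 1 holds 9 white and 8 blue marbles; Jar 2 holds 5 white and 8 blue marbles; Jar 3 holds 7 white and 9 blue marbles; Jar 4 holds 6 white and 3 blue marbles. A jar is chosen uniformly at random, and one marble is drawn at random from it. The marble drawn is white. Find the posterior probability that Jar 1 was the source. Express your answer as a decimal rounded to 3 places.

Tabulate prior·likelihood by source: [1] prior 0.25, lik 0.5294, product 0.1324; [2] prior 0.25, lik 0.3846, product 0.09615; [3] prior 0.25, lik 0.4375, product 0.1094; [4] prior 0.25, lik 0.6667, product 0.1667.
Normalizing constant = 0.50455; the posterior for Jar 1 is its product over the sum, 0.1324/0.50455 = 0.262.

Posterior probability ≈ 0.262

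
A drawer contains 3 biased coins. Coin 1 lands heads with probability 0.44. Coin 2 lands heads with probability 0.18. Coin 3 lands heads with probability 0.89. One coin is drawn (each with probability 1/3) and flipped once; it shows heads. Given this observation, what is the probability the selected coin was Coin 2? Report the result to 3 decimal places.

Posterior probability ≈ 0.119

Tabulate prior·likelihood by source: [1] prior 0.333333, lik 0.44, product 0.1467; [2] prior 0.333333, lik 0.18, product 0.06000; [3] prior 0.333333, lik 0.89, product 0.2967.
Normalizing constant = 0.50333; the posterior for Coin 2 is its product over the sum, 0.06000/0.50333 = 0.119.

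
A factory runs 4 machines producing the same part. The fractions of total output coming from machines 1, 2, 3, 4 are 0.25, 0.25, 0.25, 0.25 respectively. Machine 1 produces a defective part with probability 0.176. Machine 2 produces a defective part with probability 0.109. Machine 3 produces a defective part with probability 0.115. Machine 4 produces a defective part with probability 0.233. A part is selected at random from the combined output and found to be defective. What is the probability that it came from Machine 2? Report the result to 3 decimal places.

Posterior probability ≈ 0.172

P(defective|M1) = 0.176; P(defective|M2) = 0.109; P(defective|M3) = 0.115; P(defective|M4) = 0.233.
Prior × likelihood for each source: 0.25·0.176=0.04400, 0.25·0.109=0.02725, 0.25·0.115=0.02875, 0.25·0.233=0.05825. Summing gives P(defective) = 0.15825.
P(Machine 2 | defective) = 0.02725 / 0.15825 = 0.172.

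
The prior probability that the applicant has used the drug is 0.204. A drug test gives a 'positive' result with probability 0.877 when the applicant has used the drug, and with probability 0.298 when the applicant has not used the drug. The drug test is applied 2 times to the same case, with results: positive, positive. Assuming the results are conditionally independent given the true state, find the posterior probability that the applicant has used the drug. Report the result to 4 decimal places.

With H the event that the applicant has used the drug, the joint likelihood of the observed sequence is P(data|H) = 0.877·0.877 = 0.76913 and P(data|¬H) = 0.298·0.298 = 0.088804.
Bayes: P(H|data) = 0.204·0.76913 / (0.204·0.76913 + 0.796·0.088804) = 0.15690/0.22759 = 0.6894.

Posterior P(H) ≈ 0.6894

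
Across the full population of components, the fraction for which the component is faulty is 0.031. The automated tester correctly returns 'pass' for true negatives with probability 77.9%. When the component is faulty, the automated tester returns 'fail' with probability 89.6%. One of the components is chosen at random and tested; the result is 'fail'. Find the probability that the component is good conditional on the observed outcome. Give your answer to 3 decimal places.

Let H be the event that the component is faulty. P(H) = 0.031, so P(¬H) = 0.969. With E the 'fail' result, P(E|H) = 0.896 and P(E|¬H) = 0.221.
P(E) = 0.896·0.031 + 0.221·0.969 = 0.027776 + 0.21415 = 0.24193.
By Bayes' theorem, P(H|E) = 0.027776 / 0.24193 = 0.115. Hence P(¬H|E) = 1 − 0.115 = 0.885.

P(¬H | E) ≈ 0.885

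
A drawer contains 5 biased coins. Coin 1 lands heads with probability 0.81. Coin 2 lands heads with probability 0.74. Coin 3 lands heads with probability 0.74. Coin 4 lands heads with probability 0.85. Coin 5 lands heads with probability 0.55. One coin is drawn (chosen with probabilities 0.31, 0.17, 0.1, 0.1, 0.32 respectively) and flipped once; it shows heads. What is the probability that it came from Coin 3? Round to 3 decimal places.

Tabulate prior·likelihood by source: [1] prior 0.31, lik 0.81, product 0.2511; [2] prior 0.17, lik 0.74, product 0.1258; [3] prior 0.1, lik 0.74, product 0.07400; [4] prior 0.1, lik 0.85, product 0.08500; [5] prior 0.32, lik 0.55, product 0.1760.
Normalizing constant = 0.71190; the posterior for Coin 3 is its product over the sum, 0.07400/0.71190 = 0.104.

Posterior probability ≈ 0.104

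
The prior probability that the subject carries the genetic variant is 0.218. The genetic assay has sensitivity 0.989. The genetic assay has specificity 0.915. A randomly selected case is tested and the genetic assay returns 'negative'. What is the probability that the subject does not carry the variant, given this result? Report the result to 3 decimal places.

Write H for 'the subject carries the genetic variant'. Prior odds H:¬H = 0.218/0.782 = 0.27877. For the 'negative' outcome, the likelihood ratio is 0.011/0.915 = 0.012022.
Posterior odds = 0.27877 × 0.012022 = 0.0033514, so P(H|E) = 0.0033514/(1+0.0033514) = 0.003. Then P(¬H|E) = 1 − 0.003 = 0.997.

P(¬H | E) ≈ 0.997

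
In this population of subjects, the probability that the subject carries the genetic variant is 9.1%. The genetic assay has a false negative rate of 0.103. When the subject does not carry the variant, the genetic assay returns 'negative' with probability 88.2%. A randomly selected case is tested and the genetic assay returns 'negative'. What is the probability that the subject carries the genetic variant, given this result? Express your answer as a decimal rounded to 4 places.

P(H | E) ≈ 0.0116

Let H be the event that the subject carries the genetic variant. P(H) = 0.091, so P(¬H) = 0.909. With E the 'negative' result, P(E|H) = 0.103 and P(E|¬H) = 0.882.
P(E) = 0.103·0.091 + 0.882·0.909 = 0.0093730 + 0.80174 = 0.81111.
By Bayes' theorem, P(H|E) = 0.0093730 / 0.81111 = 0.0116.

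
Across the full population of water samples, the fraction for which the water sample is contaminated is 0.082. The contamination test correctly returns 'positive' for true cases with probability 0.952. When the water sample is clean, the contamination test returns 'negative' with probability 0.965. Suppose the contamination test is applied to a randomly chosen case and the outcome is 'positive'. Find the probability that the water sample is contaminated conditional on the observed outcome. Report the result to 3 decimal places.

Let H be the event that the water sample is contaminated. P(H) = 0.082, so P(¬H) = 0.918. With E the 'positive' result, P(E|H) = 0.952 and P(E|¬H) = 0.035.
P(E) = 0.952·0.082 + 0.035·0.918 = 0.078064 + 0.032130 = 0.11019.
By Bayes' theorem, P(H|E) = 0.078064 / 0.11019 = 0.708.

P(H | E) ≈ 0.708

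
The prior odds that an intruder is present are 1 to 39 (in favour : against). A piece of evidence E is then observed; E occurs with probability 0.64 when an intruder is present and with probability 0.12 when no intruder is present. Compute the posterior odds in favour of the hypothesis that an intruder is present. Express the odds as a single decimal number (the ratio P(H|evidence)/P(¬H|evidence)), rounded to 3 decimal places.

Posterior odds ≈ 0.137

Prior odds = 1/39 = 0.025641.
Likelihood ratio for E = 0.64/0.12 = 5.3333.
Posterior odds = prior odds × LR = 0.13675.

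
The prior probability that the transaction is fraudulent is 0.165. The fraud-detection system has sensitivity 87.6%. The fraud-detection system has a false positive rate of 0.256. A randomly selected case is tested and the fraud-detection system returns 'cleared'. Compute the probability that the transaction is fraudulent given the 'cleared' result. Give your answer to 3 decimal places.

P(H | E) ≈ 0.032

Write H for 'the transaction is fraudulent'. Prior odds H:¬H = 0.165/0.835 = 0.19760. For the 'cleared' outcome, the likelihood ratio is 0.124/0.744 = 0.16667.
Posterior odds = 0.19760 × 0.16667 = 0.032934, so P(H|E) = 0.032934/(1+0.032934) = 0.032.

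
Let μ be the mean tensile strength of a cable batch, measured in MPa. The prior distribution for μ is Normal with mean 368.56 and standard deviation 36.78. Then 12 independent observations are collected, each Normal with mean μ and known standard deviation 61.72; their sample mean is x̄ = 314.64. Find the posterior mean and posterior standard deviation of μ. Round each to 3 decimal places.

With known σ, the Normal prior is conjugate. Weight on the data is w = (n/σ²)/(n/σ² + 1/τ₀²) = 0.00315014/(0.00315014+0.00073922) = 0.80994.
Posterior mean = w·x̄ + (1−w)·μ₀ = 0.80994·314.64 + 0.19006·368.56 = 324.888. Posterior variance = 1/(0.00315014+0.00073922) = 257.112, so SD = 16.035.

Posterior mean ≈ 324.888; posterior SD ≈ 16.035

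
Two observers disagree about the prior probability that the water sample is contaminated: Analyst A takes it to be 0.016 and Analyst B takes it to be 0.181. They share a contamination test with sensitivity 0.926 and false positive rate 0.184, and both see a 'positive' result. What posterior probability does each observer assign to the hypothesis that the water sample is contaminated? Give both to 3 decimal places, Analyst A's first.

Analyst A: 0.076; Analyst B: 0.527

The likelihood ratio for a 'positive' result is 0.926/0.184 = 5.0326.
Analyst A: prior odds 0.016/0.984 = 0.016260; posterior odds 0.081831; posterior probability 0.076.
Analyst B: prior odds 0.181/0.819 = 0.22100; posterior odds 1.1122; posterior probability 0.527.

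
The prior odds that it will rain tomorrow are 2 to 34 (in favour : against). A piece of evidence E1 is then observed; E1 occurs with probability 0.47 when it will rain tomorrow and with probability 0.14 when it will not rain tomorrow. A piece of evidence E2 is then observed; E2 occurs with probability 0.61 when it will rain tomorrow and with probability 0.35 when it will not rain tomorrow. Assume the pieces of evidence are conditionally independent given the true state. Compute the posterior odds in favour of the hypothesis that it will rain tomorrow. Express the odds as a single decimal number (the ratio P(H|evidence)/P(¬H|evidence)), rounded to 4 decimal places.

Prior odds = 2/34 = 0.058824. In log-odds, ln(0.058824) = -2.8332.
Add log likelihood ratios: ln(3.3571) + ln(1.7429) = 1.7666.
Posterior log-odds = -1.0666, so posterior odds = exp(-1.0666) = 0.34418.

Posterior odds ≈ 0.3442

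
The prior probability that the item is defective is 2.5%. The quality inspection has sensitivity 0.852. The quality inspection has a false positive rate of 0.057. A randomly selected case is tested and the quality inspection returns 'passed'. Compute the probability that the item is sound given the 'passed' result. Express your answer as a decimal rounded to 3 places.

P(¬H | E) ≈ 0.996

Write H for 'the item is defective'. Prior odds H:¬H = 0.025/0.975 = 0.025641. For the 'passed' outcome, the likelihood ratio is 0.148/0.943 = 0.15695.
Posterior odds = 0.025641 × 0.15695 = 0.0040243, so P(H|E) = 0.0040243/(1+0.0040243) = 0.004. Then P(¬H|E) = 1 − 0.004 = 0.996.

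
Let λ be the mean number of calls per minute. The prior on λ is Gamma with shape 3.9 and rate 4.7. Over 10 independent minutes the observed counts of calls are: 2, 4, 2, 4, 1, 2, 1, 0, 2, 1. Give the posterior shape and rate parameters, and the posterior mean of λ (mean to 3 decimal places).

Posterior: Gamma(shape=22.9, rate=14.7); mean ≈ 1.558

The Poisson likelihood adds the total count to the shape and the number of exposure periods to the rate. Here ∑xᵢ = 19 and n = 10, so shape 3.9→22.9 and rate 4.7→14.7.
Posterior mean = shape/rate = 22.9/14.7 = 1.558.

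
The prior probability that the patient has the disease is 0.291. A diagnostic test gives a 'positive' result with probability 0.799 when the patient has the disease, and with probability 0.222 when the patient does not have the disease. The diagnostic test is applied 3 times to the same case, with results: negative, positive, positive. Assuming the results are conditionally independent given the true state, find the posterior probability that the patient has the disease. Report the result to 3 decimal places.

Let H be the event that the patient has the disease; start with P(H) = 0.291. P('positive'|H) = 0.799, P('positive'|¬H) = 0.222.
Update on result 1 ('negative'): P(H) ← 0.201·0.2910 / (0.201·0.2910 + 0.778·0.7090) = 0.058491/0.61009 = 0.0959.
Update on result 2 ('positive'): P(H) ← 0.799·0.0959 / (0.799·0.0959 + 0.222·0.9041) = 0.076602/0.27732 = 0.2762.
Update on result 3 ('positive'): P(H) ← 0.799·0.2762 / (0.799·0.2762 + 0.222·0.7238) = 0.22070/0.38138 = 0.5787.

Posterior P(H) ≈ 0.579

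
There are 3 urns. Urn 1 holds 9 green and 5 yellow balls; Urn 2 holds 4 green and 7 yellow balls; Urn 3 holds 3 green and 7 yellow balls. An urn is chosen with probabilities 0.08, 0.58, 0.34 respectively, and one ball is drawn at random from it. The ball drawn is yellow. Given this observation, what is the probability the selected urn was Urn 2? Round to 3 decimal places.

Posterior probability ≈ 0.581

P(yellow|Urn 1) = 0.3571; P(yellow|Urn 2) = 0.6364; P(yellow|Urn 3) = 0.7.
Prior × likelihood for each source: 0.08·0.3571=0.02857, 0.58·0.6364=0.3691, 0.34·0.7=0.2380. Summing gives P(yellow) = 0.63566.
P(Urn 2 | yellow) = 0.3691 / 0.63566 = 0.581.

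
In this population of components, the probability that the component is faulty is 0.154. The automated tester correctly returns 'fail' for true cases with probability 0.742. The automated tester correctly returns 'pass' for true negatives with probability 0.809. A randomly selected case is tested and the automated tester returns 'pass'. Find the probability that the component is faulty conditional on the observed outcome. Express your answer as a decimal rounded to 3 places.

P(H | E) ≈ 0.055

Write H for 'the component is faulty'. Prior odds H:¬H = 0.154/0.846 = 0.18203. For the 'pass' outcome, the likelihood ratio is 0.258/0.809 = 0.31891.
Posterior odds = 0.18203 × 0.31891 = 0.058053, so P(H|E) = 0.058053/(1+0.058053) = 0.055.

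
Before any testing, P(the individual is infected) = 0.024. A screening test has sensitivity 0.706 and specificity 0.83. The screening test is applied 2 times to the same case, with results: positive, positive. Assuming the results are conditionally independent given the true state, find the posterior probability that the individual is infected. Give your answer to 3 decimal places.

With H the event that the individual is infected, the joint likelihood of the observed sequence is P(data|H) = 0.706·0.706 = 0.49844 and P(data|¬H) = 0.17·0.17 = 0.028900.
Bayes: P(H|data) = 0.024·0.49844 / (0.024·0.49844 + 0.976·0.028900) = 0.011962/0.040169 = 0.2978.

Posterior P(H) ≈ 0.298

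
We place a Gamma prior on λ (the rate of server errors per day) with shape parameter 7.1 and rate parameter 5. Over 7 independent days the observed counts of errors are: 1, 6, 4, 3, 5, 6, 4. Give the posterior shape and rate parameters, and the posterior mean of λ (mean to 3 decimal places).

Posterior: Gamma(shape=36.1, rate=12); mean ≈ 3.008

The Poisson likelihood adds the total count to the shape and the number of exposure periods to the rate. Here ∑xᵢ = 29 and n = 7, so shape 7.1→36.1 and rate 5→12.
E[λ | data] = 36.1/12 = 3.008.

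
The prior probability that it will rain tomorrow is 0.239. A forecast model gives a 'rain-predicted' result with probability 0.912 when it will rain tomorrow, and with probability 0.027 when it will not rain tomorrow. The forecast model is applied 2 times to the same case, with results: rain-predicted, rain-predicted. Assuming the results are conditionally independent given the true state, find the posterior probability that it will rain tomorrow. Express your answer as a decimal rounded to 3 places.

Posterior P(H) ≈ 0.997

Let H be the event that it will rain tomorrow; start with P(H) = 0.239. P('rain-predicted'|H) = 0.912, P('rain-predicted'|¬H) = 0.027.
Update on result 1 ('rain-predicted'): P(H) ← 0.912·0.2390 / (0.912·0.2390 + 0.027·0.7610) = 0.21797/0.23852 = 0.9139.
Update on result 2 ('rain-predicted'): P(H) ← 0.912·0.9139 / (0.912·0.9139 + 0.027·0.0861) = 0.83344/0.83576 = 0.9972.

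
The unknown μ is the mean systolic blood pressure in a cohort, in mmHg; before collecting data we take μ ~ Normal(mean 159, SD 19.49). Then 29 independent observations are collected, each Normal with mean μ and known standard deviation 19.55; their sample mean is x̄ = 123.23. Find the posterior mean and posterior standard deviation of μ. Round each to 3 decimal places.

With known σ, the Normal prior is conjugate. Weight on the data is w = (n/σ²)/(n/σ² + 1/τ₀²) = 0.0758760/(0.0758760+0.00263255) = 0.96647.
Posterior mean = w·x̄ + (1−w)·μ₀ = 0.96647·123.23 + 0.033532·159 = 124.429. Posterior variance = 1/(0.0758760+0.00263255) = 12.7375, so SD = 3.569.

Posterior mean ≈ 124.429; posterior SD ≈ 3.569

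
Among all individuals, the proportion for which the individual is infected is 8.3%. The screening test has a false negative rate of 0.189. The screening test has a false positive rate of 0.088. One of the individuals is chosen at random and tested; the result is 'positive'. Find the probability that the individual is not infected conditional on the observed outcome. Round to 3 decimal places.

P(¬H | E) ≈ 0.545

Write H for 'the individual is infected'. Prior odds H:¬H = 0.083/0.917 = 0.090513. For the 'positive' outcome, the likelihood ratio is 0.811/0.088 = 9.2159.
Posterior odds = 0.090513 × 9.2159 = 0.83416, so P(H|E) = 0.83416/(1+0.83416) = 0.455. Then P(¬H|E) = 1 − 0.455 = 0.545.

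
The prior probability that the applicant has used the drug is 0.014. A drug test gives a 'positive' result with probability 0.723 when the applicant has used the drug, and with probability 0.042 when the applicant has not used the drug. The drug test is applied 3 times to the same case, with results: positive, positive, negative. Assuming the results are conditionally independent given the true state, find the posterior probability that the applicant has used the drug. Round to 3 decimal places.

Posterior P(H) ≈ 0.549

Let H be the event that the applicant has used the drug; start with P(H) = 0.014. P('positive'|H) = 0.723, P('positive'|¬H) = 0.042.
Update on result 1 ('positive'): P(H) ← 0.723·0.0140 / (0.723·0.0140 + 0.042·0.9860) = 0.010122/0.051534 = 0.1964.
Update on result 2 ('positive'): P(H) ← 0.723·0.1964 / (0.723·0.1964 + 0.042·0.8036) = 0.14201/0.17576 = 0.8080.
Update on result 3 ('negative'): P(H) ← 0.277·0.8080 / (0.277·0.8080 + 0.958·0.1920) = 0.22381/0.40777 = 0.5489.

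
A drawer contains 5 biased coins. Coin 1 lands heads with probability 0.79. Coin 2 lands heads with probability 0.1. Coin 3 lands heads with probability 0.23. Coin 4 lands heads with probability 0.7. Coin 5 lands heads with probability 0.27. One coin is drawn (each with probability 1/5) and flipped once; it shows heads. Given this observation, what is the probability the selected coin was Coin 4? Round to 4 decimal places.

Posterior probability ≈ 0.3349

Tabulate prior·likelihood by source: [1] prior 0.2, lik 0.79, product 0.1580; [2] prior 0.2, lik 0.1, product 0.02000; [3] prior 0.2, lik 0.23, product 0.04600; [4] prior 0.2, lik 0.7, product 0.1400; [5] prior 0.2, lik 0.27, product 0.05400.
Normalizing constant = 0.41800; the posterior for Coin 4 is its product over the sum, 0.1400/0.41800 = 0.3349.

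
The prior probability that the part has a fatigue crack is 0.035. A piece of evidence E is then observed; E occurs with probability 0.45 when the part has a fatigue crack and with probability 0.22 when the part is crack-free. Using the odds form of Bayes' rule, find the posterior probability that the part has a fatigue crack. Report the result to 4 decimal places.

Prior odds = 0.035/(1−0.035) = 0.036269.
Likelihood ratio for E = 0.45/0.22 = 2.0455.
Posterior odds = prior odds × LR = 0.074187.
Posterior probability = odds/(1+odds) = 0.074187/1.0742 = 0.0691.

Posterior probability ≈ 0.0691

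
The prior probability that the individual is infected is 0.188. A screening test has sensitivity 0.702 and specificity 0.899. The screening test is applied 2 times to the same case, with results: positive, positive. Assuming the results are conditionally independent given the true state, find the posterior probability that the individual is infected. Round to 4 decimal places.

Let H be the event that the individual is infected; start with P(H) = 0.188. P('positive'|H) = 0.702, P('positive'|¬H) = 0.101.
Update on result 1 ('positive'): P(H) ← 0.702·0.1880 / (0.702·0.1880 + 0.101·0.8120) = 0.13198/0.21399 = 0.6167.
Update on result 2 ('positive'): P(H) ← 0.702·0.6167 / (0.702·0.6167 + 0.101·0.3833) = 0.43295/0.47166 = 0.9179.

Posterior P(H) ≈ 0.9179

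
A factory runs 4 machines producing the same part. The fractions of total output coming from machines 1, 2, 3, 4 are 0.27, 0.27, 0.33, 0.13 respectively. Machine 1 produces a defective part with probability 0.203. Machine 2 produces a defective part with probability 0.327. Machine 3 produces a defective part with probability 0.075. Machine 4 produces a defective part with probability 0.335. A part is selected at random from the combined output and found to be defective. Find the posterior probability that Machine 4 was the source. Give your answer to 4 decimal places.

Posterior probability ≈ 0.2060

P(defective|M1) = 0.203; P(defective|M2) = 0.327; P(defective|M3) = 0.075; P(defective|M4) = 0.335.
Prior × likelihood for each source: 0.27·0.203=0.05481, 0.27·0.327=0.08829, 0.33·0.075=0.02475, 0.13·0.335=0.04355. Summing gives P(defective) = 0.21140.
P(Machine 4 | defective) = 0.04355 / 0.21140 = 0.2060.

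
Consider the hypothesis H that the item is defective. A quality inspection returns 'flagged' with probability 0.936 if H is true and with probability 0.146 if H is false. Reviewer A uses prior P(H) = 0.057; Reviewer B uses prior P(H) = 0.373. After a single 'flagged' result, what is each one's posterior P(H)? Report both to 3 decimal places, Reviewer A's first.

Reviewer A: 0.279; Reviewer B: 0.792

P('+'|H) = 0.936, P('+'|¬H) = 0.146.
Reviewer A: numerator 0.936·0.057 = 0.053352; evidence = 0.053352+0.146·0.943 = 0.19103; posterior = 0.279.
Reviewer B: numerator 0.936·0.373 = 0.34913; evidence = 0.34913+0.146·0.627 = 0.44067; posterior = 0.792.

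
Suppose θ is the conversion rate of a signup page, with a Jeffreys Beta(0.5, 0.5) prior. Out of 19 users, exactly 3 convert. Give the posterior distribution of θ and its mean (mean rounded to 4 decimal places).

Posterior: Beta(3.5, 16.5); mean ≈ 0.1750

The binomial likelihood is conjugate to the Beta prior: with 3 successes and 16 failures, the posterior is Beta(0.5+3, 0.5+16) = Beta(3.5, 16.5).
E[θ | data] = 3.5/(3.5+16.5) = 0.1750.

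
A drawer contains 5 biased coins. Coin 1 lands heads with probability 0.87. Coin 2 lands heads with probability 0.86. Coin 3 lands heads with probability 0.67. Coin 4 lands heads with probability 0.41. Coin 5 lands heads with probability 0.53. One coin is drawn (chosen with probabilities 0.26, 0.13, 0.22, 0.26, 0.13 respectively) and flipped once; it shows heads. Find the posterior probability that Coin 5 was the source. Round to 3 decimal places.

P(heads|C1) = 0.87; P(heads|C2) = 0.86; P(heads|C3) = 0.67; P(heads|C4) = 0.41; P(heads|C5) = 0.53.
Prior × likelihood for each source: 0.26·0.87=0.2262, 0.13·0.86=0.1118, 0.22·0.67=0.1474, 0.26·0.41=0.1066, 0.13·0.53=0.06890. Summing gives P(heads) = 0.66090.
P(Coin 5 | heads) = 0.06890 / 0.66090 = 0.104.

Posterior probability ≈ 0.104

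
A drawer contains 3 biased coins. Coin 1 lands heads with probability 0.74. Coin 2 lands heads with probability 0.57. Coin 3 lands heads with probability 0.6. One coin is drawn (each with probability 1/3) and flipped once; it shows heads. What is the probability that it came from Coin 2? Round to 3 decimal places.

Posterior probability ≈ 0.298

Tabulate prior·likelihood by source: [1] prior 0.333333, lik 0.74, product 0.2467; [2] prior 0.333333, lik 0.57, product 0.1900; [3] prior 0.333333, lik 0.6, product 0.2000.
Normalizing constant = 0.63667; the posterior for Coin 2 is its product over the sum, 0.1900/0.63667 = 0.298.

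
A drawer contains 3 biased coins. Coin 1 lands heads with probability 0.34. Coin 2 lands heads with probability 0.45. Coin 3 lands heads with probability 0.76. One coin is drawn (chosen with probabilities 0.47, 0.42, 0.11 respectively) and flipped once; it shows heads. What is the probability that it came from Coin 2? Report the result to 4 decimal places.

Tabulate prior·likelihood by source: [1] prior 0.47, lik 0.34, product 0.1598; [2] prior 0.42, lik 0.45, product 0.1890; [3] prior 0.11, lik 0.76, product 0.08360.
Normalizing constant = 0.43240; the posterior for Coin 2 is its product over the sum, 0.1890/0.43240 = 0.4371.

Posterior probability ≈ 0.4371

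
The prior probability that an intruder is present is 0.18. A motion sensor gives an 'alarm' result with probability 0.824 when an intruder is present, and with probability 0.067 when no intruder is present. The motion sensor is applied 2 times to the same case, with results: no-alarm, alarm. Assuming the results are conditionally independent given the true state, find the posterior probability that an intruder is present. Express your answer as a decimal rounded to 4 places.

Let H be the event that an intruder is present; start with P(H) = 0.18. P('alarm'|H) = 0.824, P('alarm'|¬H) = 0.067.
Update on result 1 ('no-alarm'): P(H) ← 0.176·0.1800 / (0.176·0.1800 + 0.933·0.8200) = 0.031680/0.79674 = 0.0398.
Update on result 2 ('alarm'): P(H) ← 0.824·0.0398 / (0.824·0.0398 + 0.067·0.9602) = 0.032764/0.097100 = 0.3374.

Posterior P(H) ≈ 0.3374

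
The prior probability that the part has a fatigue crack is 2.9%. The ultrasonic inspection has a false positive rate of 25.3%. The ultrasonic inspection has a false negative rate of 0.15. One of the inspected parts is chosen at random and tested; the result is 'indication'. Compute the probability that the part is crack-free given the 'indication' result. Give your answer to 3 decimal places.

Let H be the event that the part has a fatigue crack. P(H) = 0.029, so P(¬H) = 0.971. With E the 'indication' result, P(E|H) = 0.85 and P(E|¬H) = 0.253.
P(E) = 0.85·0.029 + 0.253·0.971 = 0.024650 + 0.24566 = 0.27031.
By Bayes' theorem, P(H|E) = 0.024650 / 0.27031 = 0.091. Hence P(¬H|E) = 1 − 0.091 = 0.909.

P(¬H | E) ≈ 0.909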